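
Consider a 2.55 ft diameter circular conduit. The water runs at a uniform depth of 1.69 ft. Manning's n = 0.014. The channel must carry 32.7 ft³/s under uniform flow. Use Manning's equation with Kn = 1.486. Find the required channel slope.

S = 0.011

For a circular section of diameter D = 2.55 ft at depth y = 1.69 ft, the central angle is θ = 2 arccos(1 − 2y/D) = 3.805 rad. Then A = (D²/8)(θ − sin θ) = 3.593 ft² and P = Dθ/2 = 4.851 ft.
Hydraulic radius R = A/P = 3.593/4.851 = 0.7406 ft.
From Manning's equation, S = [nQ / (1.486 A R^(2/3))]² = [0.014 × 32.7 / (1.486 × 3.593 × 0.7406^(2/3))]² = 0.011.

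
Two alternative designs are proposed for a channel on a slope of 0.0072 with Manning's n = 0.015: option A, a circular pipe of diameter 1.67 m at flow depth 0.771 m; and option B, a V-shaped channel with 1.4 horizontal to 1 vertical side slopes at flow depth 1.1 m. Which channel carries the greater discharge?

channel B

Channel A: For a circular section of diameter D = 1.67 m at depth y = 0.771 m, the central angle is θ = 2 arccos(1 − 2y/D) = 2.988 rad. Then A = (D²/8)(θ − sin θ) = 0.9884 m² and P = Dθ/2 = 2.495 m. Hydraulic radius R = A/P = 0.9884/2.495 = 0.3961 m. Q_A = (1/0.015)·0.9884·0.3961^(2/3)·√0.0072 = 3.016 m³/s.
Channel B: For a triangular section with side slope z = 1.4: A = zy² = 1.4×1.1² = 1.694 m²; P = 2y√(1+z²) = 2×1.1×1.72 = 3.785 m. Hydraulic radius R = A/P = 1.694/3.785 = 0.4476 m. Q_B = (1/0.015)·1.694·0.4476^(2/3)·√0.0072 = 5.607 m³/s.
Q_A = 3.016 m³/s vs Q_B = 5.607 m³/s, so channel B carries more.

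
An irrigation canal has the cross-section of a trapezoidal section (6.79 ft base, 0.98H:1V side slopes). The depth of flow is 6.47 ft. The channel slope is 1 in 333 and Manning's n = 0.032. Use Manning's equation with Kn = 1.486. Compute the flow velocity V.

V = 5.77 ft/s

With bottom width b = 6.79 ft and side slope z = 0.98: A = (b + zy)y = (6.79 + 0.98×6.47)×6.47 = 84.95 ft²; P = b + 2y√(1+z²) = 6.79 + 2×6.47×1.4 = 24.91 ft.
Hydraulic radius R = A/P = 84.95/24.91 = 3.411 ft.
From Manning's equation, V = (1.486/n) R^(2/3) S^(1/2) = (1.486/0.032) × 3.411^(2/3) × 0.003003^(1/2) = 5.77 ft/s.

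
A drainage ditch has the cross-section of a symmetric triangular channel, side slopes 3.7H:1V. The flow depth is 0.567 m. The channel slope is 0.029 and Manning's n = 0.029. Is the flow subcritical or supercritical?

For a triangular section with side slope z = 3.7: A = zy² = 3.7×0.567² = 1.19 m²; P = 2y√(1+z²) = 2×0.567×3.833 = 4.346 m.
Hydraulic radius R = A/P = 1.19/4.346 = 0.2737 m.
V = (1/n) R^(2/3) √S = (1/0.029) × 0.2737^(2/3) × √0.029 = 2.475 m/s. Hydraulic depth D_h = A/T = 1.19/4.196 = 0.2835 m.
Froude number Fr = V/√(g·D_h) = 2.475/√(9.81×0.2835) = 1.48, which is greater than 1, so the flow is supercritical.

supercritical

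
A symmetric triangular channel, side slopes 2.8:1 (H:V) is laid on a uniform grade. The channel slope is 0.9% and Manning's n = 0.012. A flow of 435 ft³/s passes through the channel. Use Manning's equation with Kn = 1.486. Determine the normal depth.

Manning's equation rearranged: A R^(2/3) = nQ / (1.486·√S) = 0.012 × 435 / (1.486 × √0.009) = 37.03.
At y = 3.57 ft: A R^(2/3) = 50.45 — too large.
At y = 2.78 ft: A R^(2/3) = 25.89 — too small.
At y = 3.18 ft: A R^(2/3) = 37.06 — matches.

y_n = 3.18 ft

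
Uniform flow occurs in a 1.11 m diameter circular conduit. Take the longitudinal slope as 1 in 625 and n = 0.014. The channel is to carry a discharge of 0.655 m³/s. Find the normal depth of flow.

y_n = 0.592 m

Manning's equation rearranged: A R^(2/3) = nQ / (1·√S) = 0.014 × 0.655 / (√0.0016) = 0.2293.
Try y = 0.517 m: A R^(2/3) = 0.1822 — too small.
Try y = 0.751 m: A R^(2/3) = 0.3294 — too large.
Try y = 0.592 m: A R^(2/3) = 0.2293 — matches.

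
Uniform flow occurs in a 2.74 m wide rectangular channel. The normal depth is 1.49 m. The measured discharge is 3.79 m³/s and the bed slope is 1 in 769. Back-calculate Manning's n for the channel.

n = 0.031

Flow area A = b·y = 2.74 × 1.49 = 4.083 m². Wetted perimeter P = b + 2y = 2.74 + 2×1.49 = 5.72 m.
Hydraulic radius R = A/P = 4.083/5.72 = 0.7137 m.
Rearranging Manning's equation: n = (1/Q) A R^(2/3) S^(1/2) = (1/3.79) × 4.083 × 0.7137^(2/3) × √0.0013 = 0.031.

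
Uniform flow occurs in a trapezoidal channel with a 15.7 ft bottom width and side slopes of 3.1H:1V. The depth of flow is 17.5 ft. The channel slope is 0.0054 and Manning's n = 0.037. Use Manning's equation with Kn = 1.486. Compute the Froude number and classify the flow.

subcritical

With bottom width b = 15.7 ft and side slope z = 3.1: A = (b + zy)y = (15.7 + 3.1×17.5)×17.5 = 1224 ft²; P = b + 2y√(1+z²) = 15.7 + 2×17.5×3.257 = 129.7 ft.
Hydraulic radius R = A/P = 1224/129.7 = 9.438 ft.
V = (1.486/n) R^(2/3) √S = (1.486/0.037) × 9.438^(2/3) × √0.0054 = 13.18 ft/s. Hydraulic depth D_h = A/T = 1224/124.2 = 9.856 ft.
Froude number Fr = V/√(g·D_h) = 13.18/√(32.2×9.856) = 0.74, which is less than 1, so the flow is subcritical.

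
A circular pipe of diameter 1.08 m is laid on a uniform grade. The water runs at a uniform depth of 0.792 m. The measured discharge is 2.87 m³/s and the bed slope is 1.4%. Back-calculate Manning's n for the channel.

For a circular section of diameter D = 1.08 m at depth y = 0.792 m, the central angle is θ = 2 arccos(1 − 2y/D) = 4.113 rad. Then A = (D²/8)(θ − sin θ) = 0.72 m² and P = Dθ/2 = 2.221 m.
Hydraulic radius R = A/P = 0.72/2.221 = 0.3242 m.
Rearranging Manning's equation: n = (1/Q) A R^(2/3) S^(1/2) = (1/2.87) × 0.72 × 0.3242^(2/3) × √0.014 = 0.014.

n = 0.014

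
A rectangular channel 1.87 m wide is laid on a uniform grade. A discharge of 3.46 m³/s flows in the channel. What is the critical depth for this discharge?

y_c = 0.704 m

For a rectangular channel, critical depth y_c = (q²/g)^(1/3) where q = Q/b = 3.46/1.87 = 1.85 m²/s.
So y_c = (1.85²/9.81)^(1/3) = 0.704 m.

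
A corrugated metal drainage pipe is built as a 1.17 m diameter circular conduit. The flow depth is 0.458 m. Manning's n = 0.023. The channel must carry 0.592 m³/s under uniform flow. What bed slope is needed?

For a circular section of diameter D = 1.17 m at depth y = 0.458 m, the central angle is θ = 2 arccos(1 − 2y/D) = 2.704 rad. Then A = (D²/8)(θ − sin θ) = 0.3902 m² and P = Dθ/2 = 1.582 m.
Hydraulic radius R = A/P = 0.3902/1.582 = 0.2467 m.
From Manning's equation, S = [nQ / (1 A R^(2/3))]² = [0.023 × 0.592 / (1 × 0.3902 × 0.2467^(2/3))]² = 0.00787.

S = 0.00787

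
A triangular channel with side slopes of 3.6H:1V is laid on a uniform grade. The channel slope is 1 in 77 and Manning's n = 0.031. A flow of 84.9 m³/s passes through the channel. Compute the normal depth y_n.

y_n = 2.41 m

Manning's equation rearranged: A R^(2/3) = nQ / (1·√S) = 0.031 × 84.9 / (√0.01299) = 23.09.
Trying y = 3.04 m: A R^(2/3) = 42.91 — too large.
Trying y = 2.41 m: A R^(2/3) = 23.1 — close enough.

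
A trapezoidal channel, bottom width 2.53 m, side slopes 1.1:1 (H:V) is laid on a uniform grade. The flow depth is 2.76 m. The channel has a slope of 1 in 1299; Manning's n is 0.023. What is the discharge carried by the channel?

With bottom width b = 2.53 m and side slope z = 1.1: A = (b + zy)y = (2.53 + 1.1×2.76)×2.76 = 15.36 m²; P = b + 2y√(1+z²) = 2.53 + 2×2.76×1.487 = 10.74 m.
Hydraulic radius R = A/P = 15.36/10.74 = 1.431 m.
Manning's equation: Q = (1/n) A R^(2/3) S^(1/2) = (1/0.023) × 15.36 × 1.431^(2/3) × 0.0007698^(1/2) = 23.5 m³/s.

Q = 23.5 m³/s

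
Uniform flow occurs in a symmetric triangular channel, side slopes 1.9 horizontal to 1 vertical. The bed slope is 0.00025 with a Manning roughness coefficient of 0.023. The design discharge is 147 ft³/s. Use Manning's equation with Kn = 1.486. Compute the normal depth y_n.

y_n = 6.21 ft

Manning's equation rearranged: A R^(2/3) = nQ / (1.486·√S) = 0.023 × 147 / (1.486 × √0.00025) = 143.9.
Trying y = 5.2 ft: A R^(2/3) = 89.54 — low.
Trying y = 7.83 ft: A R^(2/3) = 266.7 — high.
Trying y = 6.21 ft: A R^(2/3) = 143.7 — close enough.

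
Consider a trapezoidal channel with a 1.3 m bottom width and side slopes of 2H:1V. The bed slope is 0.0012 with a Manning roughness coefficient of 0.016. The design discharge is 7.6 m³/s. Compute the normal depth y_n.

Manning's equation rearranged: A R^(2/3) = nQ / (1·√S) = 0.016 × 7.6 / (√0.0012) = 3.51.
Try y = 1.51 m: A R^(2/3) = 5.668 — over.
Try y = 0.832 m: A R^(2/3) = 1.535 — short.
Try y = 1.22 m: A R^(2/3) = 3.512 — matches.

y_n = 1.22 m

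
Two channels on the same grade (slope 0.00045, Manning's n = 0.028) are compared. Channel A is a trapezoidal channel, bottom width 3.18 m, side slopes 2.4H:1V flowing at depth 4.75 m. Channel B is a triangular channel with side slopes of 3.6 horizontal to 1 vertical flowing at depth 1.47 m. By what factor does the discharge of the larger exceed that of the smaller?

Channel A: With bottom width b = 3.18 m and side slope z = 2.4: A = (b + zy)y = (3.18 + 2.4×4.75)×4.75 = 69.25 m²; P = b + 2y√(1+z²) = 3.18 + 2×4.75×2.6 = 27.88 m. Hydraulic radius R = A/P = 69.25/27.88 = 2.484 m. Q_A = (1/0.028)·69.25·2.484^(2/3)·√0.00045 = 96.24 m³/s.
Channel B: For a triangular section with side slope z = 3.6: A = zy² = 3.6×1.47² = 7.779 m²; P = 2y√(1+z²) = 2×1.47×3.736 = 10.98 m. Hydraulic radius R = A/P = 7.779/10.98 = 0.7082 m. Q_B = (1/0.028)·7.779·0.7082^(2/3)·√0.00045 = 4.683 m³/s.
The larger discharge is 96.24 m³/s and the smaller is 4.683 m³/s; the ratio is 20.6.

20.6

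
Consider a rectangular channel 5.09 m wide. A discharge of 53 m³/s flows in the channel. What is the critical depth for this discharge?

y_c = 2.23 m

For a rectangular channel, critical depth y_c = (q²/g)^(1/3) where q = Q/b = 53/5.09 = 10.41 m²/s.
So y_c = (10.41²/9.81)^(1/3) = 2.23 m.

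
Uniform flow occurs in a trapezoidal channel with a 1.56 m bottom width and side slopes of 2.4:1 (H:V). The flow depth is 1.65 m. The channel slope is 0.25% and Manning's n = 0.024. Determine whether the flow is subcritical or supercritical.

With bottom width b = 1.56 m and side slope z = 2.4: A = (b + zy)y = (1.56 + 2.4×1.65)×1.65 = 9.108 m²; P = b + 2y√(1+z²) = 1.56 + 2×1.65×2.6 = 10.14 m.
Hydraulic radius R = A/P = 9.108/10.14 = 0.8982 m.
V = (1/n) R^(2/3) √S = (1/0.024) × 0.8982^(2/3) × √0.0025 = 1.939 m/s. Hydraulic depth D_h = A/T = 9.108/9.48 = 0.9608 m.
Froude number Fr = V/√(g·D_h) = 1.939/√(9.81×0.9608) = 0.632, which is less than 1, so the flow is subcritical.

subcritical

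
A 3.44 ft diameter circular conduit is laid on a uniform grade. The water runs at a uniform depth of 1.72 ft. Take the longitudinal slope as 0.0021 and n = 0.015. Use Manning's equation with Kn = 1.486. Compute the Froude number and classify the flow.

subcritical

For a circular section of diameter D = 3.44 ft at depth y = 1.72 ft, the central angle is θ = 2 arccos(1 − 2y/D) = 3.142 rad. Then A = (D²/8)(θ − sin θ) = 4.647 ft² and P = Dθ/2 = 5.404 ft.
Hydraulic radius R = A/P = 4.647/5.404 = 0.86 ft.
V = (1.486/n) R^(2/3) √S = (1.486/0.015) × 0.86^(2/3) × √0.0021 = 4.106 ft/s. Hydraulic depth D_h = A/T = 4.647/3.44 = 1.351 ft.
Froude number Fr = V/√(g·D_h) = 4.106/√(32.2×1.351) = 0.622, which is less than 1, so the flow is subcritical.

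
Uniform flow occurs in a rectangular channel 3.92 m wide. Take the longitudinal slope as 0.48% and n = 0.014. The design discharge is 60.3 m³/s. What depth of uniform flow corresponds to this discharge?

y_n = 2.82 m

Manning's equation rearranged: A R^(2/3) = nQ / (1·√S) = 0.014 × 60.3 / (√0.0048) = 12.18.
Trying y = 3.11 m: A R^(2/3) = 13.78 — high.
Trying y = 2.82 m: A R^(2/3) = 12.18 — matches.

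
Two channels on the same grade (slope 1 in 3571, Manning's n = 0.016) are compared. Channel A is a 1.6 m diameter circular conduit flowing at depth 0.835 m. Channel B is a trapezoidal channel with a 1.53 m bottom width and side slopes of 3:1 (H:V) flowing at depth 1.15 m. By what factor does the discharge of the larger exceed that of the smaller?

Channel A: For a circular section of diameter D = 1.6 m at depth y = 0.835 m, the central angle is θ = 2 arccos(1 − 2y/D) = 3.229 rad. Then A = (D²/8)(θ − sin θ) = 1.061 m² and P = Dθ/2 = 2.583 m. Hydraulic radius R = A/P = 1.061/2.583 = 0.4108 m. Q_A = (1/0.016)·1.061·0.4108^(2/3)·√0.00028 = 0.6134 m³/s.
Channel B: With bottom width b = 1.53 m and side slope z = 3: A = (b + zy)y = (1.53 + 3×1.15)×1.15 = 5.727 m²; P = b + 2y√(1+z²) = 1.53 + 2×1.15×3.162 = 8.803 m. Hydraulic radius R = A/P = 5.727/8.803 = 0.6506 m. Q_B = (1/0.016)·5.727·0.6506^(2/3)·√0.00028 = 4.497 m³/s.
The larger discharge is 4.497 m³/s and the smaller is 0.6134 m³/s; the ratio is 7.33.

7.33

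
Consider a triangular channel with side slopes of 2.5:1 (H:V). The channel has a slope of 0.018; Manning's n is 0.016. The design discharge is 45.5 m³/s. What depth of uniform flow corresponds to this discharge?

Manning's equation rearranged: A R^(2/3) = nQ / (1·√S) = 0.016 × 45.5 / (√0.018) = 5.426.
Trying y = 1.21 m: A R^(2/3) = 2.492 — too small.
Trying y = 1.62 m: A R^(2/3) = 5.426 — matches.

y_n = 1.62 m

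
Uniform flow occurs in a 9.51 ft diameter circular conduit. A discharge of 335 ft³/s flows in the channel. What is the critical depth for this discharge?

y_c = 4.39 ft

At critical depth, Q² T / (g A³) = 1, i.e. A³/T = Q²/g = 335²/32.2 = 3485.
Try y = 3.64 ft: A³/T = 1692 — low.
Try y = 5.16 ft: A³/T = 6437 — high.
Try y = 4.39 ft: A³/T = 3471 — close enough.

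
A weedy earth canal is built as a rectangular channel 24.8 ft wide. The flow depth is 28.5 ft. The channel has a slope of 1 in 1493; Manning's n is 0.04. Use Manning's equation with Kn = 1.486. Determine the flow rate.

Q = 2860 ft³/s

Flow area A = b·y = 24.8 × 28.5 = 706.8 ft². Wetted perimeter P = b + 2y = 24.8 + 2×28.5 = 81.8 ft.
Hydraulic radius R = A/P = 706.8/81.8 = 8.641 ft.
Manning's equation: Q = (1.486/n) A R^(2/3) S^(1/2) = (1.486/0.04) × 706.8 × 8.641^(2/3) × 0.0006698^(1/2) = 2860 ft³/s.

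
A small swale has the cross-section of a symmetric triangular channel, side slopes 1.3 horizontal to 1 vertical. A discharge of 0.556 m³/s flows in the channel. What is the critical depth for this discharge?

At critical depth, Q² T / (g A³) = 1, i.e. A³/T = Q²/g = 0.556²/9.81 = 0.03151.
Try y = 0.576 m: A³/T = 0.05358 — too large.
Try y = 0.371 m: A³/T = 0.005939 — too small.
Try y = 0.518 m: A³/T = 0.03151 — ≈ 0.03151.

y_c = 0.518 m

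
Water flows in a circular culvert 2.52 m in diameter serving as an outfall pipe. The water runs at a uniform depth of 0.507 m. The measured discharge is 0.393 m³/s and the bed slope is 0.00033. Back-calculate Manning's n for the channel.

For a circular section of diameter D = 2.52 m at depth y = 0.507 m, the central angle is θ = 2 arccos(1 − 2y/D) = 1.861 rad. Then A = (D²/8)(θ − sin θ) = 0.7162 m² and P = Dθ/2 = 2.344 m.
Hydraulic radius R = A/P = 0.7162/2.344 = 0.3055 m.
Rearranging Manning's equation: n = (1/Q) A R^(2/3) S^(1/2) = (1/0.393) × 0.7162 × 0.3055^(2/3) × √0.00033 = 0.015.

n = 0.015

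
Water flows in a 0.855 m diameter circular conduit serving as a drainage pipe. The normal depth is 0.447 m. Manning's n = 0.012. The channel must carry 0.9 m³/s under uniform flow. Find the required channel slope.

S = 0.00953

For a circular section of diameter D = 0.855 m at depth y = 0.447 m, the central angle is θ = 2 arccos(1 − 2y/D) = 3.233 rad. Then A = (D²/8)(θ − sin θ) = 0.3037 m² and P = Dθ/2 = 1.382 m.
Hydraulic radius R = A/P = 0.3037/1.382 = 0.2198 m.
From Manning's equation, S = [nQ / (1 A R^(2/3))]² = [0.012 × 0.9 / (1 × 0.3037 × 0.2198^(2/3))]² = 0.00953.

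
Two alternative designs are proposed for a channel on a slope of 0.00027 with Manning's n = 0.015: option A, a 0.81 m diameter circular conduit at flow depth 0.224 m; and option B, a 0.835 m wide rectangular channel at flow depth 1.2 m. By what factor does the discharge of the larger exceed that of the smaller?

15.4

Channel A: For a circular section of diameter D = 0.81 m at depth y = 0.224 m, the central angle is θ = 2 arccos(1 − 2y/D) = 2.215 rad. Then A = (D²/8)(θ − sin θ) = 0.1161 m² and P = Dθ/2 = 0.8971 m. Hydraulic radius R = A/P = 0.1161/0.8971 = 0.1294 m. Q_A = (1/0.015)·0.1161·0.1294^(2/3)·√0.00027 = 0.03253 m³/s.
Channel B: Flow area A = b·y = 0.835 × 1.2 = 1.002 m². Wetted perimeter P = b + 2y = 0.835 + 2×1.2 = 3.235 m. Hydraulic radius R = A/P = 1.002/3.235 = 0.3097 m. Q_B = (1/0.015)·1.002·0.3097^(2/3)·√0.00027 = 0.5025 m³/s.
The larger discharge is 0.5025 m³/s and the smaller is 0.03253 m³/s; the ratio is 15.4.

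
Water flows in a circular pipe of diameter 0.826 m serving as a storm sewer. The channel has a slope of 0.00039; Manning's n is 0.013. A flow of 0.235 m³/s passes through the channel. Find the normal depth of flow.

y_n = 0.572 m

Manning's equation rearranged: A R^(2/3) = nQ / (1·√S) = 0.013 × 0.235 / (√0.00039) = 0.1547.
Trying y = 0.427 m: A R^(2/3) = 0.09901 — low.
Trying y = 0.707 m: A R^(2/3) = 0.1939 — high.
Trying y = 0.572 m: A R^(2/3) = 0.1545 — matches.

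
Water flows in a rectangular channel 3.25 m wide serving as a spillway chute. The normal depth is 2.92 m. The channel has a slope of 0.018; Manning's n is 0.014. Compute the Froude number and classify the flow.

supercritical

Flow area A = b·y = 3.25 × 2.92 = 9.49 m². Wetted perimeter P = b + 2y = 3.25 + 2×2.92 = 9.09 m.
Hydraulic radius R = A/P = 9.49/9.09 = 1.044 m.
V = (1/n) R^(2/3) √S = (1/0.014) × 1.044^(2/3) × √0.018 = 9.862 m/s. Hydraulic depth D_h = A/T = 9.49/3.25 = 2.92 m.
Froude number Fr = V/√(g·D_h) = 9.862/√(9.81×2.92) = 1.84, which is greater than 1, so the flow is supercritical.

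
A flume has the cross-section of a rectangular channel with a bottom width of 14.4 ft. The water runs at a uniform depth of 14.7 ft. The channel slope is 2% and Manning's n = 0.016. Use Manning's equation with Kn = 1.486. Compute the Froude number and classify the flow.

supercritical

Flow area A = b·y = 14.4 × 14.7 = 211.7 ft². Wetted perimeter P = b + 2y = 14.4 + 2×14.7 = 43.8 ft.
Hydraulic radius R = A/P = 211.7/43.8 = 4.833 ft.
V = (1.486/n) R^(2/3) √S = (1.486/0.016) × 4.833^(2/3) × √0.02 = 37.54 ft/s. Hydraulic depth D_h = A/T = 211.7/14.4 = 14.7 ft.
Froude number Fr = V/√(g·D_h) = 37.54/√(32.2×14.7) = 1.73, which is greater than 1, so the flow is supercritical.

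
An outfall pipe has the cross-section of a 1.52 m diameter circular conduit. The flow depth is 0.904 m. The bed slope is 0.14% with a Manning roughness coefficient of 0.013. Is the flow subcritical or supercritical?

subcritical

For a circular section of diameter D = 1.52 m at depth y = 0.904 m, the central angle is θ = 2 arccos(1 − 2y/D) = 3.523 rad. Then A = (D²/8)(θ − sin θ) = 1.125 m² and P = Dθ/2 = 2.677 m.
Hydraulic radius R = A/P = 1.125/2.677 = 0.4201 m.
V = (1/n) R^(2/3) √S = (1/0.013) × 0.4201^(2/3) × √0.0014 = 1.615 m/s. Hydraulic depth D_h = A/T = 1.125/1.492 = 0.7537 m.
Froude number Fr = V/√(g·D_h) = 1.615/√(9.81×0.7537) = 0.594, which is less than 1, so the flow is subcritical.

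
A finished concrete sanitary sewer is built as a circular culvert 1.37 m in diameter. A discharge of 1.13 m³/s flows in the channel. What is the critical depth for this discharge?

At critical depth, Q² T / (g A³) = 1, i.e. A³/T = Q²/g = 1.13²/9.81 = 0.1302.
At y = 0.391 m: A³/T = 0.03377 — short.
At y = 0.66 m: A³/T = 0.2536 — over.
At y = 0.555 m: A³/T = 0.1306 — ≈ 0.1302.

y_c = 0.555 m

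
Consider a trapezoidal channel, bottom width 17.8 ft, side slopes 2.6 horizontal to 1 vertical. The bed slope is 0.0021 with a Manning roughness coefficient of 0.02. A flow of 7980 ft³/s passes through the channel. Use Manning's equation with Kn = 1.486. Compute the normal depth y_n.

Manning's equation rearranged: A R^(2/3) = nQ / (1.486·√S) = 0.02 × 7980 / (1.486 × √0.0021) = 2344.
At y = 10.7 ft: A R^(2/3) = 1666 — too small.
At y = 14 ft: A R^(2/3) = 3015 — too large.
At y = 12.5 ft: A R^(2/3) = 2342 — ≈ 2344.

y_n = 12.5 ft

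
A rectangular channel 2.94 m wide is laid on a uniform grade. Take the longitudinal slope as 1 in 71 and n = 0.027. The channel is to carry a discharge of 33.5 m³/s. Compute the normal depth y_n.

y_n = 2.68 m

Manning's equation rearranged: A R^(2/3) = nQ / (1·√S) = 0.027 × 33.5 / (√0.01408) = 7.621.
Trying y = 2.07 m: A R^(2/3) = 5.502 — low.
Trying y = 2.68 m: A R^(2/3) = 7.611 — ≈ 7.621.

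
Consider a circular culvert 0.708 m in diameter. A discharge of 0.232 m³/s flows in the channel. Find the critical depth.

At critical depth, Q² T / (g A³) = 1, i.e. A³/T = Q²/g = 0.232²/9.81 = 0.005487.
At y = 0.333 m: A³/T = 0.008528 — over.
At y = 0.297 m: A³/T = 0.005503 — ≈ 0.005487.

y_c = 0.297 m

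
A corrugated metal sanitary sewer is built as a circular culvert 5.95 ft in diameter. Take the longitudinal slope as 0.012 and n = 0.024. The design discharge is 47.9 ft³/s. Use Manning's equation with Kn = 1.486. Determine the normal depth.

y_n = 1.78 ft

Manning's equation rearranged: A R^(2/3) = nQ / (1.486·√S) = 0.024 × 47.9 / (1.486 × √0.012) = 7.062.
At y = 2.17 ft: A R^(2/3) = 10.29 — too large.
At y = 1.28 ft: A R^(2/3) = 3.676 — too small.
At y = 1.78 ft: A R^(2/3) = 7.057 — ≈ 7.062.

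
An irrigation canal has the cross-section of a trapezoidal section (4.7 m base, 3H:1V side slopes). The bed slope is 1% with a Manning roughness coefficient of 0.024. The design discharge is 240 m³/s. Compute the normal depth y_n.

y_n = 2.96 m

Manning's equation rearranged: A R^(2/3) = nQ / (1·√S) = 0.024 × 240 / (√0.01) = 57.6.
At y = 3.49 m: A R^(2/3) = 83.41 — high.
At y = 2.96 m: A R^(2/3) = 57.62 — close enough.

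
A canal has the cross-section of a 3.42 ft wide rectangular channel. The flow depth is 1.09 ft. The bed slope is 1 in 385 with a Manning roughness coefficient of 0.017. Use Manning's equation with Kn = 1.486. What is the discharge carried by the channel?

Q = 12.7 ft³/s

Flow area A = b·y = 3.42 × 1.09 = 3.728 ft². Wetted perimeter P = b + 2y = 3.42 + 2×1.09 = 5.6 ft.
Hydraulic radius R = A/P = 3.728/5.6 = 0.6657 ft.
Manning's equation: Q = (1.486/n) A R^(2/3) S^(1/2) = (1.486/0.017) × 3.728 × 0.6657^(2/3) × 0.002597^(1/2) = 12.7 ft³/s.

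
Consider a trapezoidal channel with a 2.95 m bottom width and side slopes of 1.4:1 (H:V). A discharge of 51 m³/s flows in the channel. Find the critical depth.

At critical depth, Q² T / (g A³) = 1, i.e. A³/T = Q²/g = 51²/9.81 = 265.1.
Trying y = 1.79 m: A³/T = 117 — low.
Trying y = 2.66 m: A³/T = 538.1 — high.
Trying y = 2.22 m: A³/T = 265.4 — close enough.

y_c = 2.22 m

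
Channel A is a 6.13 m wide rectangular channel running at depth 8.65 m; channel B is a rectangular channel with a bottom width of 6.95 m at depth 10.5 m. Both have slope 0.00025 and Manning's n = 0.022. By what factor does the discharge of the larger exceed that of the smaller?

Channel A: Flow area A = b·y = 6.13 × 8.65 = 53.02 m². Wetted perimeter P = b + 2y = 6.13 + 2×8.65 = 23.43 m. Hydraulic radius R = A/P = 53.02/23.43 = 2.263 m. Q_A = (1/0.022)·53.02·2.263^(2/3)·√0.00025 = 65.69 m³/s.
Channel B: Flow area A = b·y = 6.95 × 10.5 = 72.98 m². Wetted perimeter P = b + 2y = 6.95 + 2×10.5 = 27.95 m. Hydraulic radius R = A/P = 72.98/27.95 = 2.611 m. Q_B = (1/0.022)·72.98·2.611^(2/3)·√0.00025 = 99.45 m³/s.
The larger discharge is 99.45 m³/s and the smaller is 65.69 m³/s; the ratio is 1.51.

1.51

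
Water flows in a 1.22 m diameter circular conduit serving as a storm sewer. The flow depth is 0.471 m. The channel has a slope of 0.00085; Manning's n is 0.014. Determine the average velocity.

For a circular section of diameter D = 1.22 m at depth y = 0.471 m, the central angle is θ = 2 arccos(1 − 2y/D) = 2.682 rad. Then A = (D²/8)(θ − sin θ) = 0.4164 m² and P = Dθ/2 = 1.636 m.
Hydraulic radius R = A/P = 0.4164/1.636 = 0.2545 m.
From Manning's equation, V = (1/n) R^(2/3) S^(1/2) = (1/0.014) × 0.2545^(2/3) × 0.00085^(1/2) = 0.836 m/s.

V = 0.836 m/s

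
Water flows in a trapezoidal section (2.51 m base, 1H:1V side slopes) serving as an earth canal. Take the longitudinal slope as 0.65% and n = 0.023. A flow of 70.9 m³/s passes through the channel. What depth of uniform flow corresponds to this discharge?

y_n = 2.9 m

Manning's equation rearranged: A R^(2/3) = nQ / (1·√S) = 0.023 × 70.9 / (√0.0065) = 20.23.
At y = 2.32 m: A R^(2/3) = 12.9 — too small.
At y = 3.34 m: A R^(2/3) = 27.11 — too large.
At y = 2.9 m: A R^(2/3) = 20.23 — close enough.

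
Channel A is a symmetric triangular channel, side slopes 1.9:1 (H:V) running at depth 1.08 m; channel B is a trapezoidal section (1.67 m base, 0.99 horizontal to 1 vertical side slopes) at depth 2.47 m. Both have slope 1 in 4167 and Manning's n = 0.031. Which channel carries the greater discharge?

Channel A: For a triangular section with side slope z = 1.9: A = zy² = 1.9×1.08² = 2.216 m²; P = 2y√(1+z²) = 2×1.08×2.147 = 4.638 m. Hydraulic radius R = A/P = 2.216/4.638 = 0.4779 m. Q_A = (1/0.031)·2.216·0.4779^(2/3)·√0.00024 = 0.6769 m³/s.
Channel B: With bottom width b = 1.67 m and side slope z = 0.99: A = (b + zy)y = (1.67 + 0.99×2.47)×2.47 = 10.16 m²; P = b + 2y√(1+z²) = 1.67 + 2×2.47×1.407 = 8.621 m. Hydraulic radius R = A/P = 10.16/8.621 = 1.179 m. Q_B = (1/0.031)·10.16·1.179^(2/3)·√0.00024 = 5.669 m³/s.
Q_A = 0.6769 m³/s vs Q_B = 5.669 m³/s, so channel B carries more.

channel B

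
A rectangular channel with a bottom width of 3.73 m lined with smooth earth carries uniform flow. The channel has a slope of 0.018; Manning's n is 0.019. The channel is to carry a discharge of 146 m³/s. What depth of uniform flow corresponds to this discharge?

y_n = 4.59 m

Manning's equation rearranged: A R^(2/3) = nQ / (1·√S) = 0.019 × 146 / (√0.018) = 20.68.
Trying y = 5.43 m: A R^(2/3) = 25.2 — over.
Trying y = 3.25 m: A R^(2/3) = 13.57 — short.
Trying y = 4.59 m: A R^(2/3) = 20.67 — close enough.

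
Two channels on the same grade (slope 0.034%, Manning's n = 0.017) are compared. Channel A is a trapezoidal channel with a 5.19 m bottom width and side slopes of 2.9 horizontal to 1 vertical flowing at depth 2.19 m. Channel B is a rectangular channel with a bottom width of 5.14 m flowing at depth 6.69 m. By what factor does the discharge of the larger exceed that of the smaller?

1.68

Channel A: With bottom width b = 5.19 m and side slope z = 2.9: A = (b + zy)y = (5.19 + 2.9×2.19)×2.19 = 25.27 m²; P = b + 2y√(1+z²) = 5.19 + 2×2.19×3.068 = 18.63 m. Hydraulic radius R = A/P = 25.27/18.63 = 1.357 m. Q_A = (1/0.017)·25.27·1.357^(2/3)·√0.00034 = 33.6 m³/s.
Channel B: Flow area A = b·y = 5.14 × 6.69 = 34.39 m². Wetted perimeter P = b + 2y = 5.14 + 2×6.69 = 18.52 m. Hydraulic radius R = A/P = 34.39/18.52 = 1.857 m. Q_B = (1/0.017)·34.39·1.857^(2/3)·√0.00034 = 56.34 m³/s.
The larger discharge is 56.34 m³/s and the smaller is 33.6 m³/s; the ratio is 1.68.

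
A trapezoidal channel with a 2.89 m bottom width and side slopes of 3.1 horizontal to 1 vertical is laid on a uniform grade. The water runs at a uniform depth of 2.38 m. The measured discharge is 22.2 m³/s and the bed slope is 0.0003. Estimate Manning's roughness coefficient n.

n = 0.023

With bottom width b = 2.89 m and side slope z = 3.1: A = (b + zy)y = (2.89 + 3.1×2.38)×2.38 = 24.44 m²; P = b + 2y√(1+z²) = 2.89 + 2×2.38×3.257 = 18.39 m.
Hydraulic radius R = A/P = 24.44/18.39 = 1.329 m.
Rearranging Manning's equation: n = (1/Q) A R^(2/3) S^(1/2) = (1/22.2) × 24.44 × 1.329^(2/3) × √0.0003 = 0.023.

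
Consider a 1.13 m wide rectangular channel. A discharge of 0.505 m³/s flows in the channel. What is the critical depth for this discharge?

For a rectangular channel, critical depth y_c = (q²/g)^(1/3) where q = Q/b = 0.505/1.13 = 0.4469 m²/s.
So y_c = (0.4469²/9.81)^(1/3) = 0.273 m.

y_c = 0.273 m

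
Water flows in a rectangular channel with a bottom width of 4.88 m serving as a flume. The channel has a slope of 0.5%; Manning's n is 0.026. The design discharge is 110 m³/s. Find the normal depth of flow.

y_n = 5.78 m

Manning's equation rearranged: A R^(2/3) = nQ / (1·√S) = 0.026 × 110 / (√0.005) = 40.45.
Try y = 4.57 m: A R^(2/3) = 30.39 — low.
Try y = 6.81 m: A R^(2/3) = 49.11 — high.
Try y = 5.78 m: A R^(2/3) = 40.42 — matches.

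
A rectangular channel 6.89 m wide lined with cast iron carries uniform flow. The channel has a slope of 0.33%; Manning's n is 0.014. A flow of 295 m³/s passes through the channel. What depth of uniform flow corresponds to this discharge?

Manning's equation rearranged: A R^(2/3) = nQ / (1·√S) = 0.014 × 295 / (√0.0033) = 71.89.
At y = 7.48 m: A R^(2/3) = 91.32 — high.
At y = 4.9 m: A R^(2/3) = 54 — low.
At y = 6.15 m: A R^(2/3) = 71.85 — close enough.

y_n = 6.15 m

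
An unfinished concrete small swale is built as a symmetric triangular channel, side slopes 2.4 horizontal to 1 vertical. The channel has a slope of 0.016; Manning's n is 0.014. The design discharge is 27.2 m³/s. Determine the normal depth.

Manning's equation rearranged: A R^(2/3) = nQ / (1·√S) = 0.014 × 27.2 / (√0.016) = 3.01.
At y = 1.45 m: A R^(2/3) = 3.861 — too large.
At y = 1.32 m: A R^(2/3) = 3.005 — matches.

y_n = 1.32 m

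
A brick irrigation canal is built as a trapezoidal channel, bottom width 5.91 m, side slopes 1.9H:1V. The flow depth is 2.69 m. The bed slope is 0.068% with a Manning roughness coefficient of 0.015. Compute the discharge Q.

With bottom width b = 5.91 m and side slope z = 1.9: A = (b + zy)y = (5.91 + 1.9×2.69)×2.69 = 29.65 m²; P = b + 2y√(1+z²) = 5.91 + 2×2.69×2.147 = 17.46 m.
Hydraulic radius R = A/P = 29.65/17.46 = 1.698 m.
Manning's equation: Q = (1/n) A R^(2/3) S^(1/2) = (1/0.015) × 29.65 × 1.698^(2/3) × 0.00068^(1/2) = 73.4 m³/s.

Q = 73.4 m³/s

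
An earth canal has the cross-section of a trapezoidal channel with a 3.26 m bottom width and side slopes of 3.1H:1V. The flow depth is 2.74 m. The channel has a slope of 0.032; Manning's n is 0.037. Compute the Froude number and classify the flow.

With bottom width b = 3.26 m and side slope z = 3.1: A = (b + zy)y = (3.26 + 3.1×2.74)×2.74 = 32.21 m²; P = b + 2y√(1+z²) = 3.26 + 2×2.74×3.257 = 21.11 m.
Hydraulic radius R = A/P = 32.21/21.11 = 1.526 m.
V = (1/n) R^(2/3) √S = (1/0.037) × 1.526^(2/3) × √0.032 = 6.407 m/s. Hydraulic depth D_h = A/T = 32.21/20.25 = 1.591 m.
Froude number Fr = V/√(g·D_h) = 6.407/√(9.81×1.591) = 1.62, which is greater than 1, so the flow is supercritical.

supercritical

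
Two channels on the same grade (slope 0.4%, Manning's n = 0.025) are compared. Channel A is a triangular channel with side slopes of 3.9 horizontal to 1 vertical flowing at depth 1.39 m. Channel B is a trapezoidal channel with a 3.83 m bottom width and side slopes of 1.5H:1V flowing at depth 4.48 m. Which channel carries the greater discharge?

channel B

Channel A: For a triangular section with side slope z = 3.9: A = zy² = 3.9×1.39² = 7.535 m²; P = 2y√(1+z²) = 2×1.39×4.026 = 11.19 m. Hydraulic radius R = A/P = 7.535/11.19 = 0.6732 m. Q_A = (1/0.025)·7.535·0.6732^(2/3)·√0.004 = 14.64 m³/s.
Channel B: With bottom width b = 3.83 m and side slope z = 1.5: A = (b + zy)y = (3.83 + 1.5×4.48)×4.48 = 47.26 m²; P = b + 2y√(1+z²) = 3.83 + 2×4.48×1.803 = 19.98 m. Hydraulic radius R = A/P = 47.26/19.98 = 2.365 m. Q_B = (1/0.025)·47.26·2.365^(2/3)·√0.004 = 212.3 m³/s.
Q_A = 14.64 m³/s vs Q_B = 212.3 m³/s, so channel B carries more.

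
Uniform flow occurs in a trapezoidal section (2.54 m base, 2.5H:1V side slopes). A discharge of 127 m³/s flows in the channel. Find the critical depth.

y_c = 3.04 m

At critical depth, Q² T / (g A³) = 1, i.e. A³/T = Q²/g = 127²/9.81 = 1644.
Trying y = 2.59 m: A³/T = 821.8 — low.
Trying y = 3.04 m: A³/T = 1651 — ≈ 1644.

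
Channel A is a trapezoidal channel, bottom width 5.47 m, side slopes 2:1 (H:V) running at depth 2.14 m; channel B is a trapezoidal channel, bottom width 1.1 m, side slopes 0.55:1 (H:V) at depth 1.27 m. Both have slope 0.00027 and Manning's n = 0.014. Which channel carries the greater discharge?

Channel A: With bottom width b = 5.47 m and side slope z = 2: A = (b + zy)y = (5.47 + 2×2.14)×2.14 = 20.87 m²; P = b + 2y√(1+z²) = 5.47 + 2×2.14×2.236 = 15.04 m. Hydraulic radius R = A/P = 20.87/15.04 = 1.387 m. Q_A = (1/0.014)·20.87·1.387^(2/3)·√0.00027 = 30.46 m³/s.
Channel B: With bottom width b = 1.1 m and side slope z = 0.55: A = (b + zy)y = (1.1 + 0.55×1.27)×1.27 = 2.284 m²; P = b + 2y√(1+z²) = 1.1 + 2×1.27×1.141 = 3.999 m. Hydraulic radius R = A/P = 2.284/3.999 = 0.5712 m. Q_B = (1/0.014)·2.284·0.5712^(2/3)·√0.00027 = 1.846 m³/s.
Q_A = 30.46 m³/s vs Q_B = 1.846 m³/s, so channel A carries more.

channel A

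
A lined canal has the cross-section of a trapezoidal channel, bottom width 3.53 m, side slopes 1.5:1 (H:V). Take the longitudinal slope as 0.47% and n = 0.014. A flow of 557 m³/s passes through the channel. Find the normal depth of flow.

Manning's equation rearranged: A R^(2/3) = nQ / (1·√S) = 0.014 × 557 / (√0.0047) = 113.7.
Try y = 5.91 m: A R^(2/3) = 150.7 — over.
Try y = 4.47 m: A R^(2/3) = 80.38 — short.
Try y = 5.22 m: A R^(2/3) = 113.6 — close enough.

y_n = 5.22 m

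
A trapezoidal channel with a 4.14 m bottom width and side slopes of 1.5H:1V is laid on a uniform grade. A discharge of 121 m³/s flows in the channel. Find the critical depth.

At critical depth, Q² T / (g A³) = 1, i.e. A³/T = Q²/g = 121²/9.81 = 1492.
At y = 2.58 m: A³/T = 742.9 — too small.
At y = 3.7 m: A³/T = 3024 — too large.
At y = 3.09 m: A³/T = 1487 — close enough.

y_c = 3.09 m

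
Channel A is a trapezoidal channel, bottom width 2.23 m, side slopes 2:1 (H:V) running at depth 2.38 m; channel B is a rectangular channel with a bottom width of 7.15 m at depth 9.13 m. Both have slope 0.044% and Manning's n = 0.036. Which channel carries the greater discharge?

Channel A: With bottom width b = 2.23 m and side slope z = 2: A = (b + zy)y = (2.23 + 2×2.38)×2.38 = 16.64 m²; P = b + 2y√(1+z²) = 2.23 + 2×2.38×2.236 = 12.87 m. Hydraulic radius R = A/P = 16.64/12.87 = 1.292 m. Q_A = (1/0.036)·16.64·1.292^(2/3)·√0.00044 = 11.5 m³/s.
Channel B: Flow area A = b·y = 7.15 × 9.13 = 65.28 m². Wetted perimeter P = b + 2y = 7.15 + 2×9.13 = 25.41 m. Hydraulic radius R = A/P = 65.28/25.41 = 2.569 m. Q_B = (1/0.036)·65.28·2.569^(2/3)·√0.00044 = 71.35 m³/s.
Q_A = 11.5 m³/s vs Q_B = 71.35 m³/s, so channel B carries more.

channel B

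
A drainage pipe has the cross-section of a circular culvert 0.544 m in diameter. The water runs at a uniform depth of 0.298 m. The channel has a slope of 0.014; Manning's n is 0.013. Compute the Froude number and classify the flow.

For a circular section of diameter D = 0.544 m at depth y = 0.298 m, the central angle is θ = 2 arccos(1 − 2y/D) = 3.333 rad. Then A = (D²/8)(θ − sin θ) = 0.1303 m² and P = Dθ/2 = 0.9066 m.
Hydraulic radius R = A/P = 0.1303/0.9066 = 0.1438 m.
V = (1/n) R^(2/3) √S = (1/0.013) × 0.1438^(2/3) × √0.014 = 2.498 m/s. Hydraulic depth D_h = A/T = 0.1303/0.5415 = 0.2407 m.
Froude number Fr = V/√(g·D_h) = 2.498/√(9.81×0.2407) = 1.63, which is greater than 1, so the flow is supercritical.

supercritical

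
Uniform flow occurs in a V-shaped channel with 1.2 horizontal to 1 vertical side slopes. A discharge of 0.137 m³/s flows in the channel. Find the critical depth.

At critical depth, Q² T / (g A³) = 1, i.e. A³/T = Q²/g = 0.137²/9.81 = 0.001913.
At y = 0.379 m: A³/T = 0.00563 — high.
At y = 0.238 m: A³/T = 0.0005498 — low.
At y = 0.305 m: A³/T = 0.0019 — matches.

y_c = 0.305 m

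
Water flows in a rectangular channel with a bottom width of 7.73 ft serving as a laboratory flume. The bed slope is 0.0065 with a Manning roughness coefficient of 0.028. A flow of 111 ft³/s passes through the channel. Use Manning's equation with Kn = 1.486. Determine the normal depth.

y_n = 2.53 ft

Manning's equation rearranged: A R^(2/3) = nQ / (1.486·√S) = 0.028 × 111 / (1.486 × √0.0065) = 25.94.
At y = 2.2 ft: A R^(2/3) = 21.3 — low.
At y = 2.53 ft: A R^(2/3) = 25.96 — close enough.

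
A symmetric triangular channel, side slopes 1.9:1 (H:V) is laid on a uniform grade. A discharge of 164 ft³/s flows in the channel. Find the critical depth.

y_c = 3.41 ft

At critical depth, Q² T / (g A³) = 1, i.e. A³/T = Q²/g = 164²/32.2 = 835.3.
Try y = 3.78 ft: A³/T = 1393 — over.
Try y = 2.44 ft: A³/T = 156.1 — short.
Try y = 3.41 ft: A³/T = 832.2 — close enough.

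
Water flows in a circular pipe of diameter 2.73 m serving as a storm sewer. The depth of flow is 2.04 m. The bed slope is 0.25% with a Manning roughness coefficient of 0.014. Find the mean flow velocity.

V = 3.14 m/s

For a circular section of diameter D = 2.73 m at depth y = 2.04 m, the central angle is θ = 2 arccos(1 − 2y/D) = 4.176 rad. Then A = (D²/8)(θ − sin θ) = 4.691 m² and P = Dθ/2 = 5.7 m.
Hydraulic radius R = A/P = 4.691/5.7 = 0.823 m.
From Manning's equation, V = (1/n) R^(2/3) S^(1/2) = (1/0.014) × 0.823^(2/3) × 0.0025^(1/2) = 3.14 m/s.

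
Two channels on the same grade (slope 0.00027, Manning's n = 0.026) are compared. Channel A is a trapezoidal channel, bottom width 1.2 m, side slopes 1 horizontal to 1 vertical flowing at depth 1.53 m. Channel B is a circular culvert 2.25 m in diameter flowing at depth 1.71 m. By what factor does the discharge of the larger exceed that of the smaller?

1.38

Channel A: With bottom width b = 1.2 m and side slope z = 1: A = (b + zy)y = (1.2 + 1×1.53)×1.53 = 4.177 m²; P = b + 2y√(1+z²) = 1.2 + 2×1.53×1.414 = 5.527 m. Hydraulic radius R = A/P = 4.177/5.527 = 0.7557 m. Q_A = (1/0.026)·4.177·0.7557^(2/3)·√0.00027 = 2.19 m³/s.
Channel B: For a circular section of diameter D = 2.25 m at depth y = 1.71 m, the central angle is θ = 2 arccos(1 − 2y/D) = 4.235 rad. Then A = (D²/8)(θ − sin θ) = 3.242 m² and P = Dθ/2 = 4.765 m. Hydraulic radius R = A/P = 3.242/4.765 = 0.6805 m. Q_B = (1/0.026)·3.242·0.6805^(2/3)·√0.00027 = 1.585 m³/s.
The larger discharge is 2.19 m³/s and the smaller is 1.585 m³/s; the ratio is 1.38.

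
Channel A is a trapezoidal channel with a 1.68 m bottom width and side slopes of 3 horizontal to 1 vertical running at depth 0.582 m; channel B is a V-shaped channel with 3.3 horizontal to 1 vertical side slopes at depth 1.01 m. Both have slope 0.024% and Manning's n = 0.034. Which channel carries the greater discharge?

Channel A: With bottom width b = 1.68 m and side slope z = 3: A = (b + zy)y = (1.68 + 3×0.582)×0.582 = 1.994 m²; P = b + 2y√(1+z²) = 1.68 + 2×0.582×3.162 = 5.361 m. Hydraulic radius R = A/P = 1.994/5.361 = 0.3719 m. Q_A = (1/0.034)·1.994·0.3719^(2/3)·√0.00024 = 0.4699 m³/s.
Channel B: For a triangular section with side slope z = 3.3: A = zy² = 3.3×1.01² = 3.366 m²; P = 2y√(1+z²) = 2×1.01×3.448 = 6.965 m. Hydraulic radius R = A/P = 3.366/6.965 = 0.4833 m. Q_B = (1/0.034)·3.366·0.4833^(2/3)·√0.00024 = 0.9446 m³/s.
Q_A = 0.4699 m³/s vs Q_B = 0.9446 m³/s, so channel B carries more.

channel B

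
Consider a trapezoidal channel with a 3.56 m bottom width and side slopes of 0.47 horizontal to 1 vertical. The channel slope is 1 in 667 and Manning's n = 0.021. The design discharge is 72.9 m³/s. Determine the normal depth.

Manning's equation rearranged: A R^(2/3) = nQ / (1·√S) = 0.021 × 72.9 / (√0.001499) = 39.54.
At y = 5.1 m: A R^(2/3) = 49 — over.
At y = 4.06 m: A R^(2/3) = 32.5 — short.
At y = 4.53 m: A R^(2/3) = 39.52 — matches.

y_n = 4.53 m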